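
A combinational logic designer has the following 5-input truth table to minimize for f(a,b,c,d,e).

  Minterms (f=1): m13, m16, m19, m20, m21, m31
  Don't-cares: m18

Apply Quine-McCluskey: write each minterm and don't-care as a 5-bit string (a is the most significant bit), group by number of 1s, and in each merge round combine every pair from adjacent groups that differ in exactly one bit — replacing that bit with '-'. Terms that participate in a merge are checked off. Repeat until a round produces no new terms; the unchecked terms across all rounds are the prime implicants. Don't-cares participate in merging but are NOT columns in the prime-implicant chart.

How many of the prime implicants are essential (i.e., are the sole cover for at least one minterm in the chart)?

size-2^0 implicants → 01101  10000(✓)  10010(✓)  10011(✓)  10100(✓)  10101(✓)  11111
size-2^1 implicants → 10-00  100-0  1001-  1010-
Unchecked terms (primes): 01101, 10-00, 100-0, 1001-, 1010-, 11111
Minterm coverage:
  m13 ⊆ 01101 [E]
  m16 ⊆ 10-00,100-0
  m19 ⊆ 1001- [E]
  m20 ⊆ 10-00,1010-
  m21 ⊆ 1010- [E]
  m31 ⊆ 11111 [E]
E = {01101, 1001-, 1010-, 11111}

4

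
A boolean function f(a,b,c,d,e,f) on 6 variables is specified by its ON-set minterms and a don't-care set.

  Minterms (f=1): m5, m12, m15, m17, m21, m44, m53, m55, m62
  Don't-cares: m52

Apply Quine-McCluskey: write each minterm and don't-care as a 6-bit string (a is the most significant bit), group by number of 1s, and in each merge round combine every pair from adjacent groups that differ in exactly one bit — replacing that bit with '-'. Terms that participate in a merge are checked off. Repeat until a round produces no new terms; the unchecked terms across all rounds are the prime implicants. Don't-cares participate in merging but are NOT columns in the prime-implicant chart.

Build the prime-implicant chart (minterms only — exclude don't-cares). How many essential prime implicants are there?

size-2^0 implicants → 000101(✓)  001100(✓)  001111  010001(✓)  010101(✓)  101100(✓)  110100(✓)  110101(✓)  110111(✓)  111110
size-2^1 implicants → -01100  -10101  0-0101  010-01  1101-1  11010-
Unchecked terms (primes): -01100, -10101, 0-0101, 001111, 010-01, 1101-1, 11010-, 111110
Minterm coverage:
  m5 ⊆ 0-0101 [E]
  m12 ⊆ -01100 [E]
  m15 ⊆ 001111 [E]
  m17 ⊆ 010-01 [E]
  m21 ⊆ -10101,0-0101,010-01
  m44 ⊆ -01100 [E]
  m53 ⊆ -10101,1101-1,11010-
  m55 ⊆ 1101-1 [E]
  m62 ⊆ 111110 [E]
E = {-01100, 0-0101, 001111, 010-01, 1101-1, 111110}

6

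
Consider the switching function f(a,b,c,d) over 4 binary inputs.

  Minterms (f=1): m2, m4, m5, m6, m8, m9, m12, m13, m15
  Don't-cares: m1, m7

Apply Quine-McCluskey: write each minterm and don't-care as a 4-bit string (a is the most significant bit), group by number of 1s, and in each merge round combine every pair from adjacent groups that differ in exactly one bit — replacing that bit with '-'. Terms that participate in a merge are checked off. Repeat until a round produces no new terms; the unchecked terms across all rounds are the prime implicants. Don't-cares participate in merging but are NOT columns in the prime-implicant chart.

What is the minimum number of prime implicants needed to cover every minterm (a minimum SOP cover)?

Round 0: 0001✓ 0010✓ 0100✓ 0101✓ 0110✓ 0111✓ 1000✓ 1001✓ 1100✓ 1101✓ 1111✓
Round 1: -001✓ -100✓ -101✓ -111✓ 0-01✓ 0-10 01-0✓ 01-1✓ 010-✓ 011-✓ 1-00✓ 1-01✓ 100-✓ 11-1✓ 110-✓
Round 2: --01 -1-1 -10- 01-- 1-0-
PIs = {--01, -1-1, -10-, 0-10, 01--, 1-0-}
Coverage chart:
  m2: 0-10 ←essential
  m4: -10-,01--
  m5: --01,-1-1,-10-,01--
  m6: 0-10,01--
  m8: 1-0- ←essential
  m9: --01,1-0-
  m12: -10-,1-0-
  m13: --01,-1-1,-10-,1-0-
  m15: -1-1 ←essential
Essential: -1-1, 0-10, 1-0-
Petrick residual → -10-
Min cover (4 terms): bd + bc' + a'cd' + ac'

4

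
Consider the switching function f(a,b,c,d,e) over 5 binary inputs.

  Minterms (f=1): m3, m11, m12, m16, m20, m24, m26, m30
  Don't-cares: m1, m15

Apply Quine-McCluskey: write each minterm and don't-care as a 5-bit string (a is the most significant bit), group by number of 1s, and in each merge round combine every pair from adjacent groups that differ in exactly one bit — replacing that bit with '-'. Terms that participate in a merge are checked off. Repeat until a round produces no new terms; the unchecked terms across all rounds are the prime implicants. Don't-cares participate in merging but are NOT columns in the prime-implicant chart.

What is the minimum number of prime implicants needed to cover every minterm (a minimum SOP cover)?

[col 0] 00001*, 00011*, 01011*, 01100, 01111*, 10000*, 10100*, 11000*, 11010*, 11110*
[col 1] 0-011, 000-1, 01-11, 1-000, 10-00, 11-10, 110-0
Prime implicants: 0-011, 000-1, 01-11, 01100, 1-000, 10-00, 11-10, 110-0
PI chart (minterm → PIs covering it):
  3 | 0-011,000-1
  11 | 0-011,01-11
  12 | 01100  (sole → essential)
  16 | 1-000,10-00
  20 | 10-00  (sole → essential)
  24 | 1-000,110-0
  26 | 11-10,110-0
  30 | 11-10  (sole → essential)
Essential prime implicants: 01100, 10-00, 11-10
Petrick residual → 0-011, 1-000
Minimum SOP uses 5 PIs: a'c'de + a'bcd'e' + ac'd'e' + ab'd'e' + abde'

5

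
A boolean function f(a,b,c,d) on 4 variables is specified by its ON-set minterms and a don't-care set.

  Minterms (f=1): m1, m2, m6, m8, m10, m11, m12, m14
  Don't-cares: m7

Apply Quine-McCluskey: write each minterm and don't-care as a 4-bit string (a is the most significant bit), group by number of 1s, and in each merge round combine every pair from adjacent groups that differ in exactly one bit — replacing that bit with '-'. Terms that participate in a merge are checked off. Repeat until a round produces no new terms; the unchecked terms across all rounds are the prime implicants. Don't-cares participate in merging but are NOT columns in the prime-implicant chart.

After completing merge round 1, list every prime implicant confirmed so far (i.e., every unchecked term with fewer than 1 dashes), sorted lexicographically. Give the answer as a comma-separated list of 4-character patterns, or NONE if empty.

0001

[col 0] 0001, 0010*, 0110*, 0111*, 1000*, 1010*, 1011*, 1100*, 1110*
[col 1] -010*, -110*, 0-10*, 011-, 1-00*, 1-10*, 10-0*, 101-, 11-0*
[col 2] --10, 1--0
Prime implicants: --10, 0001, 011-, 1--0, 101-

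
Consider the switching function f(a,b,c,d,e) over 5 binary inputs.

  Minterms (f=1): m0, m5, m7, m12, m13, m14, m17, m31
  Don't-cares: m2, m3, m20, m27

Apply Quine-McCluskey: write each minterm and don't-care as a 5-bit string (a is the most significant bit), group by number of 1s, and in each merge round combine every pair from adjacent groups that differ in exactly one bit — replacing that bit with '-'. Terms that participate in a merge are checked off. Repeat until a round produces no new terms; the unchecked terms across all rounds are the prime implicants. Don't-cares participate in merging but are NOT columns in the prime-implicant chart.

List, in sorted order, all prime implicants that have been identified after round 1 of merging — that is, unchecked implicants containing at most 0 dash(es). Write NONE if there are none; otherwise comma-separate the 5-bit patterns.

size-2^0 implicants → 00000(✓)  00010(✓)  00011(✓)  00101(✓)  00111(✓)  01100(✓)  01101(✓)  01110(✓)  10001  10100  11011(✓)  11111(✓)
size-2^1 implicants → 0-101  00-11  000-0  0001-  001-1  011-0  0110-  11-11
Unchecked terms (primes): 0-101, 00-11, 000-0, 0001-, 001-1, 011-0, 0110-, 10001, 10100, 11-11

10001, 10100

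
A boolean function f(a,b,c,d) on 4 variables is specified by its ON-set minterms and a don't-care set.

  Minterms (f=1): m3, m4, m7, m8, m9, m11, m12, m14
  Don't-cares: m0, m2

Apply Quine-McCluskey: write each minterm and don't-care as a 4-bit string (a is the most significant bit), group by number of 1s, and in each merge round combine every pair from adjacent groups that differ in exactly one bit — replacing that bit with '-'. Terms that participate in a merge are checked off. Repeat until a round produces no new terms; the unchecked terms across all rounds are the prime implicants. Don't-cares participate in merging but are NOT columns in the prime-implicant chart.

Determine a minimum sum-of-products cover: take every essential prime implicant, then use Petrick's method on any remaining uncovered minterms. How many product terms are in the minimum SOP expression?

4

Round 0: 0000✓ 0010✓ 0011✓ 0100✓ 0111✓ 1000✓ 1001✓ 1011✓ 1100✓ 1110✓
Round 1: -000✓ -011 -100✓ 0-00✓ 0-11 00-0 001- 1-00✓ 10-1 100- 11-0
Round 2: --00
PIs = {--00, -011, 0-11, 00-0, 001-, 10-1, 100-, 11-0}
Coverage chart:
  m3: -011,0-11,001-
  m4: --00 ←essential
  m7: 0-11 ←essential
  m8: --00,100-
  m9: 10-1,100-
  m11: -011,10-1
  m12: --00,11-0
  m14: 11-0 ←essential
Essential: --00, 0-11, 11-0
Petrick residual → 10-1
Min cover (4 terms): c'd' + a'cd + ab'd + abd'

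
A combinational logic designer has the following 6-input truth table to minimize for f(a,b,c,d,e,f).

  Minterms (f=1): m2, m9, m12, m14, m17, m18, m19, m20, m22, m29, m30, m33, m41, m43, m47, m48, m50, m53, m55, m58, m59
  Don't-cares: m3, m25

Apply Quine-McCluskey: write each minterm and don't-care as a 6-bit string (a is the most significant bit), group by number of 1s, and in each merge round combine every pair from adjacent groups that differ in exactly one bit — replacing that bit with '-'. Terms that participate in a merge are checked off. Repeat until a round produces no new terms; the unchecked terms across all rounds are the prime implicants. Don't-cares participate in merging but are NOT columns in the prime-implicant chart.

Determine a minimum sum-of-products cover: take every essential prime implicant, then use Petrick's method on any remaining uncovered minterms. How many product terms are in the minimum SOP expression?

Round 0: 000010✓ 000011✓ 001001✓ 001100✓ 001110✓ 010001✓ 010010✓ 010011✓ 010100✓ 010110✓ 011001✓ 011101✓ 011110✓ 100001✓ 101001✓ 101011✓ 101111✓ 110000✓ 110010✓ 110101✓ 110111✓ 111010✓ 111011✓
Round 1: -01001 -10010 0-0010✓ 0-0011✓ 0-1001 0-1110 00001-✓ 0011-0 01-001 01-110 010-10 0100-1 01001-✓ 0101-0 011-01 1-1011 10-001 101-11 1010-1 11-010 1100-0 1101-1 11101-
Round 2: 0-001-
PIs = {-01001, -10010, 0-001-, 0-1001, 0-1110, 0011-0, 01-001, 01-110, 010-10, 0100-1, 0101-0, 011-01, 1-1011, 10-001, 101-11, 1010-1, 11-010, 1100-0, 1101-1, 11101-}
Coverage chart:
  m2: 0-001- ←essential
  m9: -01001,0-1001
  m12: 0011-0 ←essential
  m14: 0-1110,0011-0
  m17: 01-001,0100-1
  m18: -10010,0-001-,010-10
  m19: 0-001-,0100-1
  m20: 0101-0 ←essential
  m22: 01-110,010-10,0101-0
  m29: 011-01 ←essential
  m30: 0-1110,01-110
  m33: 10-001 ←essential
  m41: -01001,10-001,1010-1
  m43: 1-1011,101-11,1010-1
  m47: 101-11 ←essential
  m48: 1100-0 ←essential
  m50: -10010,11-010,1100-0
  m53: 1101-1 ←essential
  m55: 1101-1 ←essential
  m58: 11-010,11101-
  m59: 1-1011,11101-
Essential: 0-001-, 0011-0, 0101-0, 011-01, 10-001, 101-11, 1100-0, 1101-1
Petrick residual → -01001, 0-1110, 01-001, 11101-
Min cover (12 terms): b'cd'e'f + a'c'd'e + a'cdef' + a'b'cdf' + a'bd'e'f + a'bc'df' + a'bce'f + ab'd'e'f + ab'cef + abc'd'f' + abc'df + abcd'e

12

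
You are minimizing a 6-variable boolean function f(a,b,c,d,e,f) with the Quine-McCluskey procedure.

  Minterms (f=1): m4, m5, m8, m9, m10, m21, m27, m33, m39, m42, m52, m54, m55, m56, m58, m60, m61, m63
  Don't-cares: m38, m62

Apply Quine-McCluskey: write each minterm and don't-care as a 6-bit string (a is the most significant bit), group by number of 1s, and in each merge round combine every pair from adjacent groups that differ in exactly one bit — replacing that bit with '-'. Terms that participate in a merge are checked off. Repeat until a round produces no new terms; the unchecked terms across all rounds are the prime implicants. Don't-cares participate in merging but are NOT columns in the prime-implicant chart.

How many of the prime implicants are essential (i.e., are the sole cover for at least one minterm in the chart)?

9

size-2^0 implicants → 000100(✓)  000101(✓)  001000(✓)  001001(✓)  001010(✓)  010101(✓)  011011  100001  100110(✓)  100111(✓)  101010(✓)  110100(✓)  110110(✓)  110111(✓)  111000(✓)  111010(✓)  111100(✓)  111101(✓)  111110(✓)  111111(✓)
size-2^1 implicants → -01010  0-0101  00010-  0010-0  00100-  1-0110(✓)  1-0111(✓)  1-1010  10011-(✓)  11-100(✓)  11-110(✓)  11-111(✓)  1101-0(✓)  11011-(✓)  111-00(✓)  111-10(✓)  1110-0(✓)  1111-0(✓)  1111-1(✓)  11110-(✓)  11111-(✓)
size-2^2 implicants → 1-011-  11-1-0  11-11-  111--0  1111--
Unchecked terms (primes): -01010, 0-0101, 00010-, 0010-0, 00100-, 011011, 1-011-, 1-1010, 100001, 11-1-0, 11-11-, 111--0, 1111--
Minterm coverage:
  m4 ⊆ 00010- [E]
  m5 ⊆ 0-0101,00010-
  m8 ⊆ 0010-0,00100-
  m9 ⊆ 00100- [E]
  m10 ⊆ -01010,0010-0
  m21 ⊆ 0-0101 [E]
  m27 ⊆ 011011 [E]
  m33 ⊆ 100001 [E]
  m39 ⊆ 1-011- [E]
  m42 ⊆ -01010,1-1010
  m52 ⊆ 11-1-0 [E]
  m54 ⊆ 1-011-,11-1-0,11-11-
  m55 ⊆ 1-011-,11-11-
  m56 ⊆ 111--0 [E]
  m58 ⊆ 1-1010,111--0
  m60 ⊆ 11-1-0,111--0,1111--
  m61 ⊆ 1111-- [E]
  m63 ⊆ 11-11-,1111--
E = {0-0101, 00010-, 00100-, 011011, 1-011-, 100001, 11-1-0, 111--0, 1111--}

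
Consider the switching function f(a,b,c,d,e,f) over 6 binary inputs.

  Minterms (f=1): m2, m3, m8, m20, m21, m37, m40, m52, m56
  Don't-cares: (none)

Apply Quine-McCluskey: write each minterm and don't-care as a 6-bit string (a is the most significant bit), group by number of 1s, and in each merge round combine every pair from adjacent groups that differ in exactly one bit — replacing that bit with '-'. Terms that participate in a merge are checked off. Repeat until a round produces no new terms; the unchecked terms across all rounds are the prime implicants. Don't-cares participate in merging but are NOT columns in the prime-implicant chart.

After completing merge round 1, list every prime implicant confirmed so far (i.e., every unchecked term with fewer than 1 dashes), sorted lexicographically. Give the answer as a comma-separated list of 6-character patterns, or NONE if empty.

size-2^0 implicants → 000010(✓)  000011(✓)  001000(✓)  010100(✓)  010101(✓)  100101  101000(✓)  110100(✓)  111000(✓)
size-2^1 implicants → -01000  -10100  00001-  01010-  1-1000
Unchecked terms (primes): -01000, -10100, 00001-, 01010-, 1-1000, 100101

100101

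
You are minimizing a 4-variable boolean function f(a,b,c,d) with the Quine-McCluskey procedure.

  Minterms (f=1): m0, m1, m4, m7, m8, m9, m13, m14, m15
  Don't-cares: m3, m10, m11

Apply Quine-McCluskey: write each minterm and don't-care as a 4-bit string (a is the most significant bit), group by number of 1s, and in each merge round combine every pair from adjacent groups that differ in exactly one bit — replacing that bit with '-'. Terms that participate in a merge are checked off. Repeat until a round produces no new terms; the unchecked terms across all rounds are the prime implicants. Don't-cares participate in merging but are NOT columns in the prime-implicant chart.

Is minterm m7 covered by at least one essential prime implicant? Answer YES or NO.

size-2^0 implicants → 0000(✓)  0001(✓)  0011(✓)  0100(✓)  0111(✓)  1000(✓)  1001(✓)  1010(✓)  1011(✓)  1101(✓)  1110(✓)  1111(✓)
size-2^1 implicants → -000(✓)  -001(✓)  -011(✓)  -111(✓)  0-00  0-11(✓)  00-1(✓)  000-(✓)  1-01(✓)  1-10(✓)  1-11(✓)  10-0(✓)  10-1(✓)  100-(✓)  101-(✓)  11-1(✓)  111-(✓)
size-2^2 implicants → --11  -0-1  -00-  1--1  1-1-  10--
Unchecked terms (primes): --11, -0-1, -00-, 0-00, 1--1, 1-1-, 10--
Minterm coverage:
  m0 ⊆ -00-,0-00
  m1 ⊆ -0-1,-00-
  m4 ⊆ 0-00 [E]
  m7 ⊆ --11 [E]
  m8 ⊆ -00-,10--
  m9 ⊆ -0-1,-00-,1--1,10--
  m13 ⊆ 1--1 [E]
  m14 ⊆ 1-1- [E]
  m15 ⊆ --11,1--1,1-1-
E = {--11, 0-00, 1--1, 1-1-}

YES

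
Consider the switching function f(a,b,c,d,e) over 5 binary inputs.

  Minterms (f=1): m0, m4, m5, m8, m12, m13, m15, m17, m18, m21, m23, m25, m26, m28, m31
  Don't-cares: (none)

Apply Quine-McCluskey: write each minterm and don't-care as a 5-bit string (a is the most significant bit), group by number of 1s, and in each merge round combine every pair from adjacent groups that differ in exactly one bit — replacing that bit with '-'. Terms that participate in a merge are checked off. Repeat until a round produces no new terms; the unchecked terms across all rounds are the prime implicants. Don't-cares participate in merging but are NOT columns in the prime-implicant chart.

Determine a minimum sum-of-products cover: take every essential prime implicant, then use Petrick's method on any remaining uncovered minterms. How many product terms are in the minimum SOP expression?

Round 0: 00000✓ 00100✓ 00101✓ 01000✓ 01100✓ 01101✓ 01111✓ 10001✓ 10010✓ 10101✓ 10111✓ 11001✓ 11010✓ 11100✓ 11111✓
Round 1: -0101 -1100 -1111 0-000✓ 0-100✓ 0-101✓ 00-00✓ 0010-✓ 01-00✓ 011-1 0110-✓ 1-001 1-010 1-111 10-01 101-1
Round 2: 0--00 0-10-
PIs = {-0101, -1100, -1111, 0--00, 0-10-, 011-1, 1-001, 1-010, 1-111, 10-01, 101-1}
Coverage chart:
  m0: 0--00 ←essential
  m4: 0--00,0-10-
  m5: -0101,0-10-
  m8: 0--00 ←essential
  m12: -1100,0--00,0-10-
  m13: 0-10-,011-1
  m15: -1111,011-1
  m17: 1-001,10-01
  m18: 1-010 ←essential
  m21: -0101,10-01,101-1
  m23: 1-111,101-1
  m25: 1-001 ←essential
  m26: 1-010 ←essential
  m28: -1100 ←essential
  m31: -1111,1-111
Essential: -1100, 0--00, 1-001, 1-010
Petrick residual → -0101, 011-1, 1-111
Min cover (7 terms): b'cd'e + bcd'e' + a'd'e' + a'bce + ac'd'e + ac'de' + acde

7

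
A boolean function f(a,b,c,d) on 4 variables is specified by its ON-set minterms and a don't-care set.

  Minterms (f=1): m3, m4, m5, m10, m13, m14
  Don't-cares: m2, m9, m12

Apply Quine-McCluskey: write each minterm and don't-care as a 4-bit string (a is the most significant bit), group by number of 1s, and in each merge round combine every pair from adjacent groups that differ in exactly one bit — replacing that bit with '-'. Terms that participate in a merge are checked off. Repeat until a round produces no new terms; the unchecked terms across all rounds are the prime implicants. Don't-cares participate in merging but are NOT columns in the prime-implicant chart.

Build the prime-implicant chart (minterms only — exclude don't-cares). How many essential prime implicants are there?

Round 0: 0010✓ 0011✓ 0100✓ 0101✓ 1001✓ 1010✓ 1100✓ 1101✓ 1110✓
Round 1: -010 -100✓ -101✓ 001- 010-✓ 1-01 1-10 11-0 110-✓
Round 2: -10-
PIs = {-010, -10-, 001-, 1-01, 1-10, 11-0}
Coverage chart:
  m3: 001- ←essential
  m4: -10- ←essential
  m5: -10- ←essential
  m10: -010,1-10
  m13: -10-,1-01
  m14: 1-10,11-0
Essential: -10-, 001-

2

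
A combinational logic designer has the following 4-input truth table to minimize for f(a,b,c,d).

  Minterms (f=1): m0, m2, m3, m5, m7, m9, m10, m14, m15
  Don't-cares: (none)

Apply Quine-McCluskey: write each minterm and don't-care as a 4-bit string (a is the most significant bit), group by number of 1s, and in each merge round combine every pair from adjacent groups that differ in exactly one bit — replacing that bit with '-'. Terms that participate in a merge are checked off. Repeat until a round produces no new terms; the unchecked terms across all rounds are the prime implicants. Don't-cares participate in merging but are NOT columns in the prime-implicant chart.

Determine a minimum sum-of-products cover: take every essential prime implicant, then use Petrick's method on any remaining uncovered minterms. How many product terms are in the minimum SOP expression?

[col 0] 0000*, 0010*, 0011*, 0101*, 0111*, 1001, 1010*, 1110*, 1111*
[col 1] -010, -111, 0-11, 00-0, 001-, 01-1, 1-10, 111-
Prime implicants: -010, -111, 0-11, 00-0, 001-, 01-1, 1-10, 1001, 111-
PI chart (minterm → PIs covering it):
  0 | 00-0  (sole → essential)
  2 | -010,00-0,001-
  3 | 0-11,001-
  5 | 01-1  (sole → essential)
  7 | -111,0-11,01-1
  9 | 1001  (sole → essential)
  10 | -010,1-10
  14 | 1-10,111-
  15 | -111,111-
Essential prime implicants: 00-0, 01-1, 1001
Petrick residual → -010, 0-11, 111-
Minimum SOP uses 6 PIs: b'cd' + a'cd + a'b'd' + a'bd + ab'c'd + abc

6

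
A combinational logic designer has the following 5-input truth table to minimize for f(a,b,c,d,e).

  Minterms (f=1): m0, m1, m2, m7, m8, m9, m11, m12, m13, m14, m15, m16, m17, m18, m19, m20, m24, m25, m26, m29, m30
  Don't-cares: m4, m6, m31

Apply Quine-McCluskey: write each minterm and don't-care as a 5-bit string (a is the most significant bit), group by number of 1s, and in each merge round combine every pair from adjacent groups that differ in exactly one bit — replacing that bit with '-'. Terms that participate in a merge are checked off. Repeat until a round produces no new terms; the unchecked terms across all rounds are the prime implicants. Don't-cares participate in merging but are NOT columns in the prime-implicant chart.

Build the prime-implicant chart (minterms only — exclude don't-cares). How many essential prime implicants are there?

Round 0: 00000✓ 00001✓ 00010✓ 00100✓ 00110✓ 00111✓ 01000✓ 01001✓ 01011✓ 01100✓ 01101✓ 01110✓ 01111✓ 10000✓ 10001✓ 10010✓ 10011✓ 10100✓ 11000✓ 11001✓ 11010✓ 11101✓ 11110✓ 11111✓
Round 1: -0000✓ -0001✓ -0010✓ -0100✓ -1000✓ -1001✓ -1101✓ -1110✓ -1111✓ 0-000✓ 0-001✓ 0-100✓ 0-110✓ 0-111✓ 00-00✓ 00-10✓ 000-0✓ 0000-✓ 001-0✓ 0011-✓ 01-00✓ 01-01✓ 01-11✓ 010-1✓ 0100-✓ 011-0✓ 011-1✓ 0110-✓ 0111-✓ 1-000✓ 1-001✓ 1-010✓ 10-00✓ 100-0✓ 100-1✓ 1000-✓ 1001-✓ 11-01✓ 11-10 110-0✓ 1100-✓ 111-1✓ 1111-✓
Round 2: --000✓ --001✓ -0-00 -00-0 -000-✓ -1-01 -100-✓ -11-1 -111- 0--00 0-00-✓ 0-1-0 0-11- 00--0 01--1 01-0- 011-- 1-0-0 1-00-✓ 100--
Round 3: --00-
PIs = {--00-, -0-00, -00-0, -1-01, -11-1, -111-, 0--00, 0-1-0, 0-11-, 00--0, 01--1, 01-0-, 011--, 1-0-0, 100--, 11-10}
Coverage chart:
  m0: --00-,-0-00,-00-0,0--00,00--0
  m1: --00- ←essential
  m2: -00-0,00--0
  m7: 0-11- ←essential
  m8: --00-,0--00,01-0-
  m9: --00-,-1-01,01--1,01-0-
  m11: 01--1 ←essential
  m12: 0--00,0-1-0,01-0-,011--
  m13: -1-01,-11-1,01--1,01-0-,011--
  m14: -111-,0-1-0,0-11-,011--
  m15: -11-1,-111-,0-11-,01--1,011--
  m16: --00-,-0-00,-00-0,1-0-0,100--
  m17: --00-,100--
  m18: -00-0,1-0-0,100--
  m19: 100-- ←essential
  m20: -0-00 ←essential
  m24: --00-,1-0-0
  m25: --00-,-1-01
  m26: 1-0-0,11-10
  m29: -1-01,-11-1
  m30: -111-,11-10
Essential: --00-, -0-00, 0-11-, 01--1, 100--

5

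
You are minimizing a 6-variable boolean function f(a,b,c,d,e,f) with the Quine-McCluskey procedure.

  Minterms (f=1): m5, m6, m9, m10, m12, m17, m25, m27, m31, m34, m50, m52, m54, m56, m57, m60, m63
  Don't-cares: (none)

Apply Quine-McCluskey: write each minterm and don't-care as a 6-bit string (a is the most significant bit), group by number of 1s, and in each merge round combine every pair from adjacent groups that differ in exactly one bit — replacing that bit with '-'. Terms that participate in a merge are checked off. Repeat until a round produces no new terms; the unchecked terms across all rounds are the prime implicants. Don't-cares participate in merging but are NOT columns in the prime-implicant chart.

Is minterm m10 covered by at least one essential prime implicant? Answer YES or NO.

YES

size-2^0 implicants → 000101  000110  001001(✓)  001010  001100  010001(✓)  011001(✓)  011011(✓)  011111(✓)  100010(✓)  110010(✓)  110100(✓)  110110(✓)  111000(✓)  111001(✓)  111100(✓)  111111(✓)
size-2^1 implicants → -11001  -11111  0-1001  01-001  011-11  0110-1  1-0010  11-100  110-10  1101-0  111-00  11100-
Unchecked terms (primes): -11001, -11111, 0-1001, 000101, 000110, 001010, 001100, 01-001, 011-11, 0110-1, 1-0010, 11-100, 110-10, 1101-0, 111-00, 11100-
Minterm coverage:
  m5 ⊆ 000101 [E]
  m6 ⊆ 000110 [E]
  m9 ⊆ 0-1001 [E]
  m10 ⊆ 001010 [E]
  m12 ⊆ 001100 [E]
  m17 ⊆ 01-001 [E]
  m25 ⊆ -11001,0-1001,01-001,0110-1
  m27 ⊆ 011-11,0110-1
  m31 ⊆ -11111,011-11
  m34 ⊆ 1-0010 [E]
  m50 ⊆ 1-0010,110-10
  m52 ⊆ 11-100,1101-0
  m54 ⊆ 110-10,1101-0
  m56 ⊆ 111-00,11100-
  m57 ⊆ -11001,11100-
  m60 ⊆ 11-100,111-00
  m63 ⊆ -11111 [E]
E = {-11111, 0-1001, 000101, 000110, 001010, 001100, 01-001, 1-0010}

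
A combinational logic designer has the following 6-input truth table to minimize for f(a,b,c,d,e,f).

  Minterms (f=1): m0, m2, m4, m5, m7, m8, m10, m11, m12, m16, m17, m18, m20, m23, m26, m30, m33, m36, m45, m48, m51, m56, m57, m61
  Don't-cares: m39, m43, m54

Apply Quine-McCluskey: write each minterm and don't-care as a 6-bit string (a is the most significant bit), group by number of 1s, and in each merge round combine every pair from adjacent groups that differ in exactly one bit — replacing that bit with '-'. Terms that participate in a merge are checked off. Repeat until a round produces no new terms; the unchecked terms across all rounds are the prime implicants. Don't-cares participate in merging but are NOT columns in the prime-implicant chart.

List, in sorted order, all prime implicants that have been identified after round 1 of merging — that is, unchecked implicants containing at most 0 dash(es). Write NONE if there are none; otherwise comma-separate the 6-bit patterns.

size-2^0 implicants → 000000(✓)  000010(✓)  000100(✓)  000101(✓)  000111(✓)  001000(✓)  001010(✓)  001011(✓)  001100(✓)  010000(✓)  010001(✓)  010010(✓)  010100(✓)  010111(✓)  011010(✓)  011110(✓)  100001  100100(✓)  100111(✓)  101011(✓)  101101(✓)  110000(✓)  110011  110110  111000(✓)  111001(✓)  111101(✓)
size-2^1 implicants → -00100  -00111  -01011  -10000  0-0000(✓)  0-0010(✓)  0-0100(✓)  0-0111  0-1010(✓)  00-000(✓)  00-010(✓)  00-100(✓)  000-00(✓)  0000-0(✓)  0001-1  00010-  001-00(✓)  0010-0(✓)  00101-  01-010(✓)  010-00(✓)  0100-0(✓)  01000-  011-10  1-1101  11-000  111-01  11100-
size-2^2 implicants → 0--010  0-0-00  0-00-0  00--00  00-0-0
Unchecked terms (primes): -00100, -00111, -01011, -10000, 0--010, 0-0-00, 0-00-0, 0-0111, 00--00, 00-0-0, 0001-1, 00010-, 00101-, 01000-, 011-10, 1-1101, 100001, 11-000, 110011, 110110, 111-01, 11100-

100001, 110011, 110110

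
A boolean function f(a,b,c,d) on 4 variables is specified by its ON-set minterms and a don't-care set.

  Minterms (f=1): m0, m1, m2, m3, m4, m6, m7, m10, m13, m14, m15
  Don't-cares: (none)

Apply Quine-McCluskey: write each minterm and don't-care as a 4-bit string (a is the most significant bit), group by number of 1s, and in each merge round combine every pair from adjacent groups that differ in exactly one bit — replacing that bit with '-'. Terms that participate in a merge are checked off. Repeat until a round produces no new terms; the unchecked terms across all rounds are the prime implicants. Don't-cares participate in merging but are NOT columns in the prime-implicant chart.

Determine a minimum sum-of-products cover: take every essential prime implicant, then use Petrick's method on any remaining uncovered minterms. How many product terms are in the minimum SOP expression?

size-2^0 implicants → 0000(✓)  0001(✓)  0010(✓)  0011(✓)  0100(✓)  0110(✓)  0111(✓)  1010(✓)  1101(✓)  1110(✓)  1111(✓)
size-2^1 implicants → -010(✓)  -110(✓)  -111(✓)  0-00(✓)  0-10(✓)  0-11(✓)  00-0(✓)  00-1(✓)  000-(✓)  001-(✓)  01-0(✓)  011-(✓)  1-10(✓)  11-1  111-(✓)
size-2^2 implicants → --10  -11-  0--0  0-1-  00--
Unchecked terms (primes): --10, -11-, 0--0, 0-1-, 00--, 11-1
Minterm coverage:
  m0 ⊆ 0--0,00--
  m1 ⊆ 00-- [E]
  m2 ⊆ --10,0--0,0-1-,00--
  m3 ⊆ 0-1-,00--
  m4 ⊆ 0--0 [E]
  m6 ⊆ --10,-11-,0--0,0-1-
  m7 ⊆ -11-,0-1-
  m10 ⊆ --10 [E]
  m13 ⊆ 11-1 [E]
  m14 ⊆ --10,-11-
  m15 ⊆ -11-,11-1
E = {--10, 0--0, 00--, 11-1}
Petrick residual → -11-
Cover = cd' + bc + a'd' + a'b' + abd  |cover|=5

5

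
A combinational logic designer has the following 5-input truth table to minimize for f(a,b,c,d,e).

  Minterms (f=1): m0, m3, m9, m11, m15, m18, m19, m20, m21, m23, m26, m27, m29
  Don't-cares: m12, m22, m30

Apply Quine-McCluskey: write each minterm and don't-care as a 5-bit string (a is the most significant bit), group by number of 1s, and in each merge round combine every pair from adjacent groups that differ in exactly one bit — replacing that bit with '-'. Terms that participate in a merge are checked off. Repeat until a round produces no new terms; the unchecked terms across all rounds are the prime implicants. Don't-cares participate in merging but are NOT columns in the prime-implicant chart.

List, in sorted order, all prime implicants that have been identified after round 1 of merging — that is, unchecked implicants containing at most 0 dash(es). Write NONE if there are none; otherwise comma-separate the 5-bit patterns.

00000, 01100

Round 0: 00000 00011✓ 01001✓ 01011✓ 01100 01111✓ 10010✓ 10011✓ 10100✓ 10101✓ 10110✓ 10111✓ 11010✓ 11011✓ 11101✓ 11110✓
Round 1: -0011✓ -1011✓ 0-011✓ 01-11 010-1 1-010✓ 1-011✓ 1-101 1-110✓ 10-10✓ 10-11✓ 1001-✓ 101-0✓ 101-1✓ 1010-✓ 1011-✓ 11-10✓ 1101-✓
Round 2: --011 1--10 1-01- 10-1- 101--
PIs = {--011, 00000, 01-11, 010-1, 01100, 1--10, 1-01-, 1-101, 10-1-, 101--}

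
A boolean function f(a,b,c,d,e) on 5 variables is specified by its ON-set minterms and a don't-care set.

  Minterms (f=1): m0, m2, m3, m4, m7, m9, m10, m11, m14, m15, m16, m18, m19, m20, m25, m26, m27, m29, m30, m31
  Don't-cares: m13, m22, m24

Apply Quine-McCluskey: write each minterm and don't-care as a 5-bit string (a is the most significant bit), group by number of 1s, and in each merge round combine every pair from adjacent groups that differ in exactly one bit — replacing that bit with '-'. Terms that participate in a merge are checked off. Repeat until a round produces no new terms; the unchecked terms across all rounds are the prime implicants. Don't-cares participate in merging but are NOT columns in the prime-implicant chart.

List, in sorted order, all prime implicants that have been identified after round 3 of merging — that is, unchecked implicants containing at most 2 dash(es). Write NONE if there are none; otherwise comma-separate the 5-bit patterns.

-0-00, -00-0, 0--11, 1--10, 1-0-0, 10--0, 110--

Round 0: 00000✓ 00010✓ 00011✓ 00100✓ 00111✓ 01001✓ 01010✓ 01011✓ 01101✓ 01110✓ 01111✓ 10000✓ 10010✓ 10011✓ 10100✓ 10110✓ 11000✓ 11001✓ 11010✓ 11011✓ 11101✓ 11110✓ 11111✓
Round 1: -0000✓ -0010✓ -0011✓ -0100✓ -1001✓ -1010✓ -1011✓ -1101✓ -1110✓ -1111✓ 0-010✓ 0-011✓ 0-111✓ 00-00✓ 00-11✓ 000-0✓ 0001-✓ 01-01✓ 01-10✓ 01-11✓ 010-1✓ 0101-✓ 011-1✓ 0111-✓ 1-000✓ 1-010✓ 1-011✓ 1-110✓ 10-00✓ 10-10✓ 100-0✓ 1001-✓ 101-0✓ 11-01✓ 11-10✓ 11-11✓ 110-0✓ 110-1✓ 1100-✓ 1101-✓ 111-1✓ 1111-✓
Round 2: --010✓ --011✓ -0-00 -00-0 -001-✓ -1-01✓ -1-10✓ -1-11✓ -10-1✓ -101-✓ -11-1✓ -111-✓ 0--11 0-01-✓ 01--1✓ 01-1-✓ 1--10 1-0-0 1-01-✓ 10--0 11--1✓ 11-1-✓ 110--
Round 3: --01- -1--1 -1-1-
PIs = {--01-, -0-00, -00-0, -1--1, -1-1-, 0--11, 1--10, 1-0-0, 10--0, 110--}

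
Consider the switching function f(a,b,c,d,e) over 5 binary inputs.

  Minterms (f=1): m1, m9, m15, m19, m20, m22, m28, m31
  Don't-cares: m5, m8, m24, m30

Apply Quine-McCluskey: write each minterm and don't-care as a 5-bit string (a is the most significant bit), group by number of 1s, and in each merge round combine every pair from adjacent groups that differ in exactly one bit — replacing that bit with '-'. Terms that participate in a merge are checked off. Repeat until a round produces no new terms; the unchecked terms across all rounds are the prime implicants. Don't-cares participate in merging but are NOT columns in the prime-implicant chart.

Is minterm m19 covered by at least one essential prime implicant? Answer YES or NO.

[col 0] 00001*, 00101*, 01000*, 01001*, 01111*, 10011, 10100*, 10110*, 11000*, 11100*, 11110*, 11111*
[col 1] -1000, -1111, 0-001, 00-01, 0100-, 1-100*, 1-110*, 101-0*, 11-00, 111-0*, 1111-
[col 2] 1-1-0
Prime implicants: -1000, -1111, 0-001, 00-01, 0100-, 1-1-0, 10011, 11-00, 1111-
PI chart (minterm → PIs covering it):
  1 | 0-001,00-01
  9 | 0-001,0100-
  15 | -1111  (sole → essential)
  19 | 10011  (sole → essential)
  20 | 1-1-0  (sole → essential)
  22 | 1-1-0  (sole → essential)
  28 | 1-1-0,11-00
  31 | -1111,1111-
Essential prime implicants: -1111, 1-1-0, 10011

YES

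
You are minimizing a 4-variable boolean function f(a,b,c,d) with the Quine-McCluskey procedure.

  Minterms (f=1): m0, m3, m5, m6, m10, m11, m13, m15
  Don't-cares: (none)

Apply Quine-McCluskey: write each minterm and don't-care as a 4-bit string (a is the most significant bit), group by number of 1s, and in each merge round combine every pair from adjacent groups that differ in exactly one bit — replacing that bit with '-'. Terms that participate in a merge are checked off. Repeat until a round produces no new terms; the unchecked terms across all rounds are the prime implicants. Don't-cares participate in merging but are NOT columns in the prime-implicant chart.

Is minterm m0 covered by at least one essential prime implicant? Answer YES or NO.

YES

[col 0] 0000, 0011*, 0101*, 0110, 1010*, 1011*, 1101*, 1111*
[col 1] -011, -101, 1-11, 101-, 11-1
Prime implicants: -011, -101, 0000, 0110, 1-11, 101-, 11-1
PI chart (minterm → PIs covering it):
  0 | 0000  (sole → essential)
  3 | -011  (sole → essential)
  5 | -101  (sole → essential)
  6 | 0110  (sole → essential)
  10 | 101-  (sole → essential)
  11 | -011,1-11,101-
  13 | -101,11-1
  15 | 1-11,11-1
Essential prime implicants: -011, -101, 0000, 0110, 101-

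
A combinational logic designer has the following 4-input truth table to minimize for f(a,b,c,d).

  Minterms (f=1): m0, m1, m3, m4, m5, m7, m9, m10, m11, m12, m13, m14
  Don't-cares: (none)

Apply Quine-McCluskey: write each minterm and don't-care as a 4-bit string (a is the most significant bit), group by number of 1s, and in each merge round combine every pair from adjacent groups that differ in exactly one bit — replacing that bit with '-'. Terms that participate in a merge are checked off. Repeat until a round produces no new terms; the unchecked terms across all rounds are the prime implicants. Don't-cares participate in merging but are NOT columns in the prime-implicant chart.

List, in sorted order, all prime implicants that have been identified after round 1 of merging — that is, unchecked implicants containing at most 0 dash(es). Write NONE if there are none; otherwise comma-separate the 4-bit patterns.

size-2^0 implicants → 0000(✓)  0001(✓)  0011(✓)  0100(✓)  0101(✓)  0111(✓)  1001(✓)  1010(✓)  1011(✓)  1100(✓)  1101(✓)  1110(✓)
size-2^1 implicants → -001(✓)  -011(✓)  -100(✓)  -101(✓)  0-00(✓)  0-01(✓)  0-11(✓)  00-1(✓)  000-(✓)  01-1(✓)  010-(✓)  1-01(✓)  1-10  10-1(✓)  101-  11-0  110-(✓)
size-2^2 implicants → --01  -0-1  -10-  0--1  0-0-
Unchecked terms (primes): --01, -0-1, -10-, 0--1, 0-0-, 1-10, 101-, 11-0

NONE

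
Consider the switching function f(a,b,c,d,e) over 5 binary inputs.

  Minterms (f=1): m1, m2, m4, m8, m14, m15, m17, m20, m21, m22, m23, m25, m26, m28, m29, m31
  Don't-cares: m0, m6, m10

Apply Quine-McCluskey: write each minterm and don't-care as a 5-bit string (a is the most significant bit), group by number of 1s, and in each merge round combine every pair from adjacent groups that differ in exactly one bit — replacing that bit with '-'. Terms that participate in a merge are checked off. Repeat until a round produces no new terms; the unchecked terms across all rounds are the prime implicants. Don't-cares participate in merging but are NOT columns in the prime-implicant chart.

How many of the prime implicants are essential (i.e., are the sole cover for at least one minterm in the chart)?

[col 0] 00000*, 00001*, 00010*, 00100*, 00110*, 01000*, 01010*, 01110*, 01111*, 10001*, 10100*, 10101*, 10110*, 10111*, 11001*, 11010*, 11100*, 11101*, 11111*
[col 1] -0001, -0100*, -0110*, -1010, -1111, 0-000*, 0-010*, 0-110*, 00-00*, 00-10*, 000-0*, 0000-, 001-0*, 01-10*, 010-0*, 0111-, 1-001*, 1-100*, 1-101*, 1-111*, 10-01*, 101-0*, 101-1*, 1010-*, 1011-*, 11-01*, 111-1*, 1110-*
[col 2] -01-0, 0--10, 0-0-0, 00--0, 1--01, 1-1-1, 1-10-, 101--
Prime implicants: -0001, -01-0, -1010, -1111, 0--10, 0-0-0, 00--0, 0000-, 0111-, 1--01, 1-1-1, 1-10-, 101--
PI chart (minterm → PIs covering it):
  1 | -0001,0000-
  2 | 0--10,0-0-0,00--0
  4 | -01-0,00--0
  8 | 0-0-0  (sole → essential)
  14 | 0--10,0111-
  15 | -1111,0111-
  17 | -0001,1--01
  20 | -01-0,1-10-,101--
  21 | 1--01,1-1-1,1-10-,101--
  22 | -01-0,101--
  23 | 1-1-1,101--
  25 | 1--01  (sole → essential)
  26 | -1010  (sole → essential)
  28 | 1-10-  (sole → essential)
  29 | 1--01,1-1-1,1-10-
  31 | -1111,1-1-1
Essential prime implicants: -1010, 0-0-0, 1--01, 1-10-

4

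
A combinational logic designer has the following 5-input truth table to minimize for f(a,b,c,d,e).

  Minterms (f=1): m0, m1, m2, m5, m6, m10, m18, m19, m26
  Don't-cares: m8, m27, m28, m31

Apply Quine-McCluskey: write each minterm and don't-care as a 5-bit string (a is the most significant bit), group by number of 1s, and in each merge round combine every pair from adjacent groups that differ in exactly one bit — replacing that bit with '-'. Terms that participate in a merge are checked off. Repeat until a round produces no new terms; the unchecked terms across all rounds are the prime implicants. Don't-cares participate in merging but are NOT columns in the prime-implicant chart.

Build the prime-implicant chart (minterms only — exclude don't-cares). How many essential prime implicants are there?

[col 0] 00000*, 00001*, 00010*, 00101*, 00110*, 01000*, 01010*, 10010*, 10011*, 11010*, 11011*, 11100, 11111*
[col 1] -0010*, -1010*, 0-000*, 0-010*, 00-01, 00-10, 000-0*, 0000-, 010-0*, 1-010*, 1-011*, 1001-*, 11-11, 1101-*
[col 2] --010, 0-0-0, 1-01-
Prime implicants: --010, 0-0-0, 00-01, 00-10, 0000-, 1-01-, 11-11, 11100
PI chart (minterm → PIs covering it):
  0 | 0-0-0,0000-
  1 | 00-01,0000-
  2 | --010,0-0-0,00-10
  5 | 00-01  (sole → essential)
  6 | 00-10  (sole → essential)
  10 | --010,0-0-0
  18 | --010,1-01-
  19 | 1-01-  (sole → essential)
  26 | --010,1-01-
Essential prime implicants: 00-01, 00-10, 1-01-

3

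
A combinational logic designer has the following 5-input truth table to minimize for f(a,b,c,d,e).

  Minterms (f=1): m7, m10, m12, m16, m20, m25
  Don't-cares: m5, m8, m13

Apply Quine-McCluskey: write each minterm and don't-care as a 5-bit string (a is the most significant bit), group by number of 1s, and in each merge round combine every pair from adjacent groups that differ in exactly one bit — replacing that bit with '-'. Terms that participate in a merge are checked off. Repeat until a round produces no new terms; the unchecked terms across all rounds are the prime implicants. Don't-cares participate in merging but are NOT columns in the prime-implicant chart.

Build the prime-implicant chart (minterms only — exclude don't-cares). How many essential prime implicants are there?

[col 0] 00101*, 00111*, 01000*, 01010*, 01100*, 01101*, 10000*, 10100*, 11001
[col 1] 0-101, 001-1, 01-00, 010-0, 0110-, 10-00
Prime implicants: 0-101, 001-1, 01-00, 010-0, 0110-, 10-00, 11001
PI chart (minterm → PIs covering it):
  7 | 001-1  (sole → essential)
  10 | 010-0  (sole → essential)
  12 | 01-00,0110-
  16 | 10-00  (sole → essential)
  20 | 10-00  (sole → essential)
  25 | 11001  (sole → essential)
Essential prime implicants: 001-1, 010-0, 10-00, 11001

4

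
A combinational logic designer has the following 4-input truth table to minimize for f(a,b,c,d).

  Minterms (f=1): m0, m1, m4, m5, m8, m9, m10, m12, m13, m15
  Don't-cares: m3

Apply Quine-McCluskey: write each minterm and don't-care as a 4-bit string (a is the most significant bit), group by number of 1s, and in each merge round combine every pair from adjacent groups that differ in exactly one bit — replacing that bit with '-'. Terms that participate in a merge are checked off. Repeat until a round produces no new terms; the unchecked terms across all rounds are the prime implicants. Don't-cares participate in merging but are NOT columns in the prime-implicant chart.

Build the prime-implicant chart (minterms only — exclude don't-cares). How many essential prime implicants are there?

3

size-2^0 implicants → 0000(✓)  0001(✓)  0011(✓)  0100(✓)  0101(✓)  1000(✓)  1001(✓)  1010(✓)  1100(✓)  1101(✓)  1111(✓)
size-2^1 implicants → -000(✓)  -001(✓)  -100(✓)  -101(✓)  0-00(✓)  0-01(✓)  00-1  000-(✓)  010-(✓)  1-00(✓)  1-01(✓)  10-0  100-(✓)  11-1  110-(✓)
size-2^2 implicants → --00(✓)  --01(✓)  -00-(✓)  -10-(✓)  0-0-(✓)  1-0-(✓)
size-2^3 implicants → --0-
Unchecked terms (primes): --0-, 00-1, 10-0, 11-1
Minterm coverage:
  m0 ⊆ --0- [E]
  m1 ⊆ --0-,00-1
  m4 ⊆ --0- [E]
  m5 ⊆ --0- [E]
  m8 ⊆ --0-,10-0
  m9 ⊆ --0- [E]
  m10 ⊆ 10-0 [E]
  m12 ⊆ --0- [E]
  m13 ⊆ --0-,11-1
  m15 ⊆ 11-1 [E]
E = {--0-, 10-0, 11-1}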